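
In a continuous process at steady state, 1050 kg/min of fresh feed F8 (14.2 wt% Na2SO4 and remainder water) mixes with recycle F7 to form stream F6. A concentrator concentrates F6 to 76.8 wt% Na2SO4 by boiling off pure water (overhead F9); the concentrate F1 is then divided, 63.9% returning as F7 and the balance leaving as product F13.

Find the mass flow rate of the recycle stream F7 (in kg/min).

343.6 kg/min

Overall Na2SO4 balance (none leaves overhead): Na2SO4 in fresh feed = Na2SO4 in product, i.e. 1050×0.142 = (1−0.639)·F1·0.768.
F1 = 149.1/(0.768×0.361) = 537.79 kg/min.
Recycle F7 = 0.639×537.79 = 343.65 kg/min.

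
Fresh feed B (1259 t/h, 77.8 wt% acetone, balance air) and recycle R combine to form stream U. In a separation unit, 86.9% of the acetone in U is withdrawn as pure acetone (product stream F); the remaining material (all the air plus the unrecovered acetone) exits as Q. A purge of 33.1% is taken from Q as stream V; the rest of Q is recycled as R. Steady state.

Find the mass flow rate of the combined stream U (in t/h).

air enters only via B and leaves only via the purge: 1259×0.222 = 0.331×(air in Q), and the separation unit passes all air, so air in U = air in Q = 844.4 t/h.
acetone in U: m_A = 1259×0.778 + (1−0.331)·(1−0.869)·m_A, so m_A = 979.5/0.9124 = 1073.6 t/h.
U = 1073.6 + 844.4 = 1918 t/h.

1918 t/h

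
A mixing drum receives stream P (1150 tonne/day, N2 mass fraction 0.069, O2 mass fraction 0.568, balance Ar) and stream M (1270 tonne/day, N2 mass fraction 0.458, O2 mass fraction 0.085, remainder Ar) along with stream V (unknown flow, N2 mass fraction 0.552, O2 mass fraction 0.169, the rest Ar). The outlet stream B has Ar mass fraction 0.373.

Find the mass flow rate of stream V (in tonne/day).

Let V be the unknown flow. Total out = 2420 + V.
Ar balance: 997.84 + 0.279·V = 0.373·(2420 + V)
(0.279 − 0.373)·V = 0.373×2420 − 997.84 = -95.18
V = -95.18 / -0.094 = 1012.6 tonne/day

1013 tonne/day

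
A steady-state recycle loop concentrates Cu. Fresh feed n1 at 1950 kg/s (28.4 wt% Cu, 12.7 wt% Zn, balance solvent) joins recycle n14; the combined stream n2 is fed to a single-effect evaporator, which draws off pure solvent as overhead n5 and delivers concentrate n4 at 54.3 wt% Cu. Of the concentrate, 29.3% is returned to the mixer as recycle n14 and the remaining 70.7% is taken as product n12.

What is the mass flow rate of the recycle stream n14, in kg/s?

Overall Cu balance (none leaves overhead): Cu in fresh feed = Cu in product, i.e. 1950×0.284 = (1−0.293)·n4·0.543.
n4 = 553.8/(0.543×0.707) = 1442.6 kg/s.
Recycle n14 = 0.293×1442.6 = 422.67 kg/s.

422.7 kg/s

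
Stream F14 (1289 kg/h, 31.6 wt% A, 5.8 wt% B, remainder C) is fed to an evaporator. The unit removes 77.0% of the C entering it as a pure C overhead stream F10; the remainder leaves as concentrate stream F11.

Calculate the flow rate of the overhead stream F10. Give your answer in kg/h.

C entering = 1289×0.626 = 806.91 kg/h; overhead removed = 0.770×806.91 = 621.32 kg/h.

621.3 kg/h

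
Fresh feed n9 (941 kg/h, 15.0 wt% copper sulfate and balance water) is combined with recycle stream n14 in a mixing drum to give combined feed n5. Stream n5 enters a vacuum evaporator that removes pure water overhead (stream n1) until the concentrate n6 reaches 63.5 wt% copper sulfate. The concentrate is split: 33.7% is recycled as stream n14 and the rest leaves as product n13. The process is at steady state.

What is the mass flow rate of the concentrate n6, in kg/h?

335.3 kg/h

Overall copper sulfate balance (none leaves overhead): copper sulfate in fresh feed = copper sulfate in product, i.e. 941×0.150 = (1−0.337)·n6·0.635.
n6 = 141.15/(0.635×0.663) = 335.27 kg/h.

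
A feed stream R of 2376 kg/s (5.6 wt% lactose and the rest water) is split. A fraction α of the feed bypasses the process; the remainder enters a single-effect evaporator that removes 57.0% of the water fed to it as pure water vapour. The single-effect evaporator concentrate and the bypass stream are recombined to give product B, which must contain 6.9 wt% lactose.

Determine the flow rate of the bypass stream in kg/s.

1544 kg/s

All 2376×0.056 = 133.06 kg/s of lactose reaches B, so B = 133.06/0.069 = 1928.3 kg/s and vapour = 447.65 kg/s.
The evaporator receives (1−α)·2376 of feed at 0.944 water and removes 0.570 of that water:
0.570×0.944×(1−α)×2376 = 447.65
(1−α) = 447.65/1278.5 = 0.3501;  α = 0.6499.
Bypass flow = 0.6499×2376 = 1544.1 kg/s.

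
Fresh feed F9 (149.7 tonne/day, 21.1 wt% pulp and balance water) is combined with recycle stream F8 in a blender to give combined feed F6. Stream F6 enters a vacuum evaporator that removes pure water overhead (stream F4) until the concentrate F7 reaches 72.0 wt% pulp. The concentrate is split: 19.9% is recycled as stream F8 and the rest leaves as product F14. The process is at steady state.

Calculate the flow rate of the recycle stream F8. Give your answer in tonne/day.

10.9 tonne/day

Overall pulp balance (none leaves overhead): pulp in fresh feed = pulp in product, i.e. 149.7×0.211 = (1−0.199)·F7·0.720.
F7 = 31.587/(0.720×0.801) = 54.77 tonne/day.
Recycle F8 = 0.199×54.77 = 10.899 tonne/day.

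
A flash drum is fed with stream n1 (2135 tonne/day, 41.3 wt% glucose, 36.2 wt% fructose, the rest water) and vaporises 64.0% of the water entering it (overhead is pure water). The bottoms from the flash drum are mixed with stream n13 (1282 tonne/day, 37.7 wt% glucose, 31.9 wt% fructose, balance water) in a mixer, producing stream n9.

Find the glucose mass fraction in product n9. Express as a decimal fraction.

0.4390

Vapour removed = 0.640×0.225×2135 = 307.44 tonne/day; concentrate = 1827.6 tonne/day.
glucose reaching the mixer = 881.75 (from concentrate) + 1282×0.377 = 1365.1 tonne/day.
Product flow = 1827.6 + 1282 = 3109.6 tonne/day; glucose fraction = 0.4390.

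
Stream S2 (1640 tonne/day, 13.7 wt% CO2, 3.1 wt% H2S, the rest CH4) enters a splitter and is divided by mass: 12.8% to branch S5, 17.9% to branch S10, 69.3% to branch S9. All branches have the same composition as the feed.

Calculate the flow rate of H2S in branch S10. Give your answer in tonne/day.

Branch S10 total = 0.179×1640 = 293.56 tonne/day.
H2S in S10 = 0.031×293.56 = 9.1004 tonne/day.

9.1 tonne/day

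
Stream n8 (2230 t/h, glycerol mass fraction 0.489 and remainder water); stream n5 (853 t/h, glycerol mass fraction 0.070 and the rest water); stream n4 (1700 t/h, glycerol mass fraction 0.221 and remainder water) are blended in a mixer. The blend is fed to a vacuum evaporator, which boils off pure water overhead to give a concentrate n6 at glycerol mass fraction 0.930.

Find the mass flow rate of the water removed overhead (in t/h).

3142 t/h

glycerol entering = 2230×0.489 + 853×0.070 + 1700×0.221 = 1525.9 t/h.
All glycerol reports to n6, so n6 = 1525.9/0.930 = 1640.7 t/h.
Total feed = 4783 t/h; overhead = 4783 − 1640.7 = 3142.3 t/h.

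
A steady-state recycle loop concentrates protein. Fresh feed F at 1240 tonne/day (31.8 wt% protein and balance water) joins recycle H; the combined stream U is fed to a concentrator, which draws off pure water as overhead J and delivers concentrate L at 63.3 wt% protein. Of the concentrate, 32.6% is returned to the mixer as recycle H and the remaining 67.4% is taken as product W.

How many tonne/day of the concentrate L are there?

Overall protein balance (none leaves overhead): protein in fresh feed = protein in product, i.e. 1240×0.318 = (1−0.326)·L·0.633.
L = 394.32/(0.633×0.674) = 924.24 tonne/day.

924.2 tonne/day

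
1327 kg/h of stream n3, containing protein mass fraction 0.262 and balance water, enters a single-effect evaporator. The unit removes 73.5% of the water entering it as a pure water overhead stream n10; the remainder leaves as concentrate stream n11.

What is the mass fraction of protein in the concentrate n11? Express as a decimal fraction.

protein is not removed: 1327×0.262 = 347.67 kg/h of protein enters n11.
water entering = 1327×0.738 = 979.33 kg/h; overhead removed = 0.735×979.33 = 719.8 kg/h.
Concentrate = 1327 − 719.8 = 607.2 kg/h.
Mass fraction = 347.67/607.2 = 0.573.

0.573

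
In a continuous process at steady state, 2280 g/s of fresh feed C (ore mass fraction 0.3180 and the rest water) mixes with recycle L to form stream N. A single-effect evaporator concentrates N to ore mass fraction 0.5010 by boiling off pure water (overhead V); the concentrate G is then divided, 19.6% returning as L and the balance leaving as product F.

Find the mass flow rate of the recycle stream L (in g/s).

Overall ore balance (none leaves overhead): ore in fresh feed = ore in product, i.e. 2280×0.318 = (1−0.196)·G·0.501.
G = 725.04/(0.501×0.804) = 1800 g/s.
Recycle L = 0.196×1800 = 352.8 g/s.

352.8 g/s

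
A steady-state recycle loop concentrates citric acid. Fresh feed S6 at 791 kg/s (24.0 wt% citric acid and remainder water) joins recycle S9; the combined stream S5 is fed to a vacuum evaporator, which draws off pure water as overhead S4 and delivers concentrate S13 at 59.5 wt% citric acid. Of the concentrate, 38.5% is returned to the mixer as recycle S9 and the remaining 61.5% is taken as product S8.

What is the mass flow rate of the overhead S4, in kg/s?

471.9 kg/s

Overall citric acid balance (none leaves overhead): citric acid in fresh feed = citric acid in product, i.e. 791×0.240 = (1−0.385)·S13·0.595.
S13 = 189.84/(0.595×0.615) = 518.79 kg/s.
Recycle S9 = 0.385×518.79 = 199.74 kg/s.
Combined feed S5 = 791 + 199.74 = 990.74 kg/s.
Overhead S4 = S5 − S13 = 990.74 − 518.79 = 471.94 kg/s.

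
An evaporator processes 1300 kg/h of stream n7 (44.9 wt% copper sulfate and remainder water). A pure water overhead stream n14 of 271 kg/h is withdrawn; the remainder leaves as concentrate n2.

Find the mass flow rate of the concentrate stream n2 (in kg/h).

1029 kg/h

Concentrate = 1300 − 271 = 1029 kg/h.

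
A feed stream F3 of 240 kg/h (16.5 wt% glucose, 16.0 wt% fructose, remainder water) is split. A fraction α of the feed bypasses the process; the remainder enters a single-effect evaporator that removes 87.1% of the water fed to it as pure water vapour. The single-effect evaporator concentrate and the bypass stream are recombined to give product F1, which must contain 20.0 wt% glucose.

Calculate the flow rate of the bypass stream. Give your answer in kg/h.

168.6 kg/h

All 240×0.165 = 39.6 kg/h of glucose reaches F1, so F1 = 39.6/0.200 = 198 kg/h and vapour = 42 kg/h.
The evaporator receives (1−α)·240 of feed at 0.675 water and removes 0.871 of that water:
0.871×0.675×(1−α)×240 = 42
(1−α) = 42/141.1 = 0.2977;  α = 0.7023.
Bypass flow = 0.7023×240 = 168.56 kg/h.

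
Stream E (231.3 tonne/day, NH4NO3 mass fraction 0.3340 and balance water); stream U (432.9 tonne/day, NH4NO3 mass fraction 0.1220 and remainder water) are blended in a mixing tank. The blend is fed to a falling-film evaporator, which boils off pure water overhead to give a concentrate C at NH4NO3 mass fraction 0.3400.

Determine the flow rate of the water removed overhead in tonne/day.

281.6 tonne/day

NH4NO3 entering = 231.3×0.334 + 432.9×0.122 = 130.07 tonne/day.
All NH4NO3 reports to C, so C = 130.07/0.340 = 382.55 tonne/day.
Total feed = 664.2 tonne/day; overhead = 664.2 − 382.55 = 281.65 tonne/day.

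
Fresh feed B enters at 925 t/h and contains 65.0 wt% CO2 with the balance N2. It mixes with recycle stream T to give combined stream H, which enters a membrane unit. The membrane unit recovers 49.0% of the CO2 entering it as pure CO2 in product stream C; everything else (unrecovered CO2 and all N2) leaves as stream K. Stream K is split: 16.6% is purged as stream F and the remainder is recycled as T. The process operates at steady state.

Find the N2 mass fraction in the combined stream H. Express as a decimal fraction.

0.6508

N2 enters only via B and leaves only via the purge: 925×0.350 = 0.166×(N2 in K), and the membrane unit passes all N2, so N2 in H = N2 in K = 1950.3 t/h.
CO2 in H: m_A = 925×0.650 + (1−0.166)·(1−0.490)·m_A, so m_A = 601.25/0.5747 = 1046.3 t/h.
H = 1046.3 + 1950.3 = 2996.6 t/h.
N2 fraction in H = 1950.3/2996.6 = 0.6508.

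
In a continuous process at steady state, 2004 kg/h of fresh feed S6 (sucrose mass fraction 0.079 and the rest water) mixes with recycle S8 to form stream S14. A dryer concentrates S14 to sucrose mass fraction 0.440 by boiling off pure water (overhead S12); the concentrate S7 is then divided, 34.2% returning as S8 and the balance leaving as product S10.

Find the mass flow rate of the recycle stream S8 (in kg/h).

Overall sucrose balance (none leaves overhead): sucrose in fresh feed = sucrose in product, i.e. 2004×0.079 = (1−0.342)·S7·0.440.
S7 = 158.32/(0.440×0.658) = 546.82 kg/h.
Recycle S8 = 0.342×546.82 = 187.01 kg/h.

187 kg/h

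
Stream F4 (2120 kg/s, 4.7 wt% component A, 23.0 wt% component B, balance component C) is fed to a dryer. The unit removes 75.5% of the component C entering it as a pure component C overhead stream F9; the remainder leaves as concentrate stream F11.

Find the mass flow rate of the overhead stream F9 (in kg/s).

component C entering = 2120×0.723 = 1532.8 kg/s; overhead removed = 0.755×1532.8 = 1157.2 kg/s.

1157 kg/s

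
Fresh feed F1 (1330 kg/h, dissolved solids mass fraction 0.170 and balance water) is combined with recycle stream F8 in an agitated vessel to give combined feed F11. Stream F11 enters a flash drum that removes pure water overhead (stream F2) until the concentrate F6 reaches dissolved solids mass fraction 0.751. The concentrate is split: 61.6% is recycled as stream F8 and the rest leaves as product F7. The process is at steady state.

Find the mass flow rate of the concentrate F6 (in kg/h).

784 kg/h

Overall dissolved solids balance (none leaves overhead): dissolved solids in fresh feed = dissolved solids in product, i.e. 1330×0.170 = (1−0.616)·F6·0.751.
F6 = 226.1/(0.751×0.384) = 784.02 kg/h.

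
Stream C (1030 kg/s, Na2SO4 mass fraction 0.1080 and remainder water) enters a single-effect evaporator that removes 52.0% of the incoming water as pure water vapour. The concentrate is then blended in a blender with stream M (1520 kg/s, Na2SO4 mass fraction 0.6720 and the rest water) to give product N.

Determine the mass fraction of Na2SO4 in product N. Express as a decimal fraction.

Vapour removed = 0.520×0.892×1030 = 477.76 kg/s; concentrate = 552.24 kg/s.
Na2SO4 reaching the mixer = 111.24 (from concentrate) + 1520×0.672 = 1132.7 kg/s.
Product flow = 552.24 + 1520 = 2072.2 kg/s; Na2SO4 fraction = 0.5466.

0.5466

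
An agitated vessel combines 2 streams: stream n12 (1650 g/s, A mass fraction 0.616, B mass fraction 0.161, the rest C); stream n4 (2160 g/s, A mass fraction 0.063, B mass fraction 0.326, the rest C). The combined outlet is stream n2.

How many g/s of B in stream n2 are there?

B out = B in = 1650×0.161 + 2160×0.326 = 969.81 g/s.

969.8 g/s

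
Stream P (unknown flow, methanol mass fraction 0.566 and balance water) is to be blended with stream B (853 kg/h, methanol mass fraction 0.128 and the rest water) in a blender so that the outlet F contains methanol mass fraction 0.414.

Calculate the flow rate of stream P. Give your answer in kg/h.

1605 kg/h

Let P be the unknown flow. Total out = 853 + P.
methanol balance: 109.18 + 0.566·P = 0.414·(853 + P)
(0.566 − 0.414)·P = 0.414×853 − 109.18 = 243.96
P = 243.96 / 0.152 = 1605 kg/h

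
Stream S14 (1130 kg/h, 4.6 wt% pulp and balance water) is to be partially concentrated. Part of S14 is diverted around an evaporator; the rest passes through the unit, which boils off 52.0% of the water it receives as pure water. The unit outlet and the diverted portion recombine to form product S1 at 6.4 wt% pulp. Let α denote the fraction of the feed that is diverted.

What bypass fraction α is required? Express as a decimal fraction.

0.433

All 1130×0.046 = 51.98 kg/h of pulp reaches S1, so S1 = 51.98/0.064 = 812.19 kg/h and vapour = 317.81 kg/h.
The evaporator receives (1−α)·1130 of feed at 0.954 water and removes 0.520 of that water:
0.520×0.954×(1−α)×1130 = 317.81
(1−α) = 317.81/560.57 = 0.5669;  α = 0.4331.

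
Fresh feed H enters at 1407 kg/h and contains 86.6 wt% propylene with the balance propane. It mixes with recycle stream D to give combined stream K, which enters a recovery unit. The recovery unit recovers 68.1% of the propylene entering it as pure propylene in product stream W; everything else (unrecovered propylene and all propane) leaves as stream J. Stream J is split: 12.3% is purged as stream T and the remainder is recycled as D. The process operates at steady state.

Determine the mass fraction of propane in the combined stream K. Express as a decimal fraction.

0.475

propane enters only via H and leaves only via the purge: 1407×0.134 = 0.123×(propane in J), and the recovery unit passes all propane, so propane in K = propane in J = 1532.8 kg/h.
propylene in K: m_A = 1407×0.866 + (1−0.123)·(1−0.681)·m_A, so m_A = 1218.5/0.7202 = 1691.8 kg/h.
K = 1691.8 + 1532.8 = 3224.6 kg/h.
propane fraction in K = 1532.8/3224.6 = 0.475.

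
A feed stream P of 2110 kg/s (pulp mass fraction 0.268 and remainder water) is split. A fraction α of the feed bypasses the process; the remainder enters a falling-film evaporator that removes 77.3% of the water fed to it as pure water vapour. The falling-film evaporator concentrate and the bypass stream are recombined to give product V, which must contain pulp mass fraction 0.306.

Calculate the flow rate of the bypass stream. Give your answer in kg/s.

All 2110×0.268 = 565.48 kg/s of pulp reaches V, so V = 565.48/0.306 = 1848 kg/s and vapour = 262.03 kg/s.
The evaporator receives (1−α)·2110 of feed at 0.732 water and removes 0.773 of that water:
0.773×0.732×(1−α)×2110 = 262.03
(1−α) = 262.03/1193.9 = 0.2195;  α = 0.7805.
Bypass flow = 0.7805×2110 = 1646.9 kg/s.

1647 kg/s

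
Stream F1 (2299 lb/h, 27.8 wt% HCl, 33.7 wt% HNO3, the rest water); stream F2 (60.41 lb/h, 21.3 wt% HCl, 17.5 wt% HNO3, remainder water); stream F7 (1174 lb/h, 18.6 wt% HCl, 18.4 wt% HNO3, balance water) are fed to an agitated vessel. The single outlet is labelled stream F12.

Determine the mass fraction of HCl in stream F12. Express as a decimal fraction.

0.246

Total flow out = 2299 + 60.41 + 1174 = 3533.4 lb/h.
HCl in = 2299×0.278 + 60.41×0.213 + 1174×0.186 = 870.35 lb/h.
HCl mass fraction in F12 = 870.35/3533.4 = 0.246.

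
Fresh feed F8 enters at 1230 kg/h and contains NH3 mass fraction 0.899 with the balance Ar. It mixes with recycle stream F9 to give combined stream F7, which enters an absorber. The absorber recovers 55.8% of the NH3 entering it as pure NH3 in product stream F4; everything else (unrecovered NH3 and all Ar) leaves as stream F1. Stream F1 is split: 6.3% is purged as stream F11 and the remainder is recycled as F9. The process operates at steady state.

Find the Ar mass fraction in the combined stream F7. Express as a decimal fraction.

Ar enters only via F8 and leaves only via the purge: 1230×0.101 = 0.063×(Ar in F1), and the absorber passes all Ar, so Ar in F7 = Ar in F1 = 1971.9 kg/h.
NH3 in F7: m_A = 1230×0.899 + (1−0.063)·(1−0.558)·m_A, so m_A = 1105.8/0.5858 = 1887.5 kg/h.
F7 = 1887.5 + 1971.9 = 3859.4 kg/h.
Ar fraction in F7 = 1971.9/3859.4 = 0.511.

0.511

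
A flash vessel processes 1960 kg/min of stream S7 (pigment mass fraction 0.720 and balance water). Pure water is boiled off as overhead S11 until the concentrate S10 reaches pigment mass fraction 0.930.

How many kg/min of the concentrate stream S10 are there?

pigment is conserved: 1960×0.720 = 1411.2 kg/min all reports to the concentrate.
Concentrate = 1411.2/(target fraction) = 1517.4 kg/min.

1517 kg/min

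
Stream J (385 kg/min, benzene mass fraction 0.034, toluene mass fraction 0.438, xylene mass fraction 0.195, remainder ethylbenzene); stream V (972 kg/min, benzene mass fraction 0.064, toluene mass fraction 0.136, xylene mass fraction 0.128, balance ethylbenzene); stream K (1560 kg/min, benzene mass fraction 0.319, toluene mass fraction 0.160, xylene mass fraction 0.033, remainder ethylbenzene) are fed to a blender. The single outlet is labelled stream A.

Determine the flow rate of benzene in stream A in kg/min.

572.9 kg/min

benzene out = benzene in = 385×0.034 + 972×0.064 + 1560×0.319 = 572.94 kg/min.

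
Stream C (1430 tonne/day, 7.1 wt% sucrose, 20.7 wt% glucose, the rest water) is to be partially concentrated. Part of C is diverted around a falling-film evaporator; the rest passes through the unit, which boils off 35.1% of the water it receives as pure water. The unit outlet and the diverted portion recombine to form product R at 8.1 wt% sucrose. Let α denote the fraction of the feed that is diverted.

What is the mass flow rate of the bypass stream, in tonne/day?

All 1430×0.071 = 101.53 tonne/day of sucrose reaches R, so R = 101.53/0.081 = 1253.5 tonne/day and vapour = 176.54 tonne/day.
The evaporator receives (1−α)·1430 of feed at 0.722 water and removes 0.351 of that water:
0.351×0.722×(1−α)×1430 = 176.54
(1−α) = 176.54/362.39 = 0.4872;  α = 0.5128.
Bypass flow = 0.5128×1430 = 733.36 tonne/day.

733.4 tonne/day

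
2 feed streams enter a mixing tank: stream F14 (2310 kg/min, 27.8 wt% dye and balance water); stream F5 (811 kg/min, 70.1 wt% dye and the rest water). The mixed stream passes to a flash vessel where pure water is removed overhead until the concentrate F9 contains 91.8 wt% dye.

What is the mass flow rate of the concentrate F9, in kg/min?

dye entering = 2310×0.278 + 811×0.701 = 1210.7 kg/min.
All dye reports to F9, so F9 = 1210.7/0.918 = 1318.8 kg/min.

1319 kg/min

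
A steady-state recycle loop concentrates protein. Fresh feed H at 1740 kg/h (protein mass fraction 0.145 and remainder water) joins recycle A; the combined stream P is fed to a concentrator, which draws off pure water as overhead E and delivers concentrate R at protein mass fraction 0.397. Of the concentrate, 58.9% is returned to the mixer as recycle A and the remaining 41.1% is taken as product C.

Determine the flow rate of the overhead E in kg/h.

1104 kg/h

Overall protein balance (none leaves overhead): protein in fresh feed = protein in product, i.e. 1740×0.145 = (1−0.589)·R·0.397.
R = 252.3/(0.397×0.411) = 1546.3 kg/h.
Recycle A = 0.589×1546.3 = 910.75 kg/h.
Combined feed P = 1740 + 910.75 = 2650.8 kg/h.
Overhead E = P − R = 2650.8 − 1546.3 = 1104.5 kg/h.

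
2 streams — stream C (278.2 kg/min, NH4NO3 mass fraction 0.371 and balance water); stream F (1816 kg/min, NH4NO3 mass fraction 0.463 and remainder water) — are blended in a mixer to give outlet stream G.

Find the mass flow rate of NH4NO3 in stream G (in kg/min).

944 kg/min

NH4NO3 out = NH4NO3 in = 278.2×0.371 + 1816×0.463 = 944.02 kg/min.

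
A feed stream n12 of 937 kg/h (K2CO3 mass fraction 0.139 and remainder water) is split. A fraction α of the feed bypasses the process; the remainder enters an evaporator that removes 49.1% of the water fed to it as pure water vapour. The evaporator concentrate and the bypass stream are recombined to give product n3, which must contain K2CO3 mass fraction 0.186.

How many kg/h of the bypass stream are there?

All 937×0.139 = 130.24 kg/h of K2CO3 reaches n3, so n3 = 130.24/0.186 = 700.23 kg/h and vapour = 236.77 kg/h.
The evaporator receives (1−α)·937 of feed at 0.861 water and removes 0.491 of that water:
0.491×0.861×(1−α)×937 = 236.77
(1−α) = 236.77/396.12 = 0.5977;  α = 0.4023.
Bypass flow = 0.4023×937 = 376.93 kg/h.

376.9 kg/h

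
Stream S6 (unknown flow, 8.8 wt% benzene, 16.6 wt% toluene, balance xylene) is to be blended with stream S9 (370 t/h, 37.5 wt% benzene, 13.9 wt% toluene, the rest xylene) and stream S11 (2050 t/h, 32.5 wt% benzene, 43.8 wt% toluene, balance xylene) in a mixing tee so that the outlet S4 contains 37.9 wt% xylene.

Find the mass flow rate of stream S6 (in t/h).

685.3 t/h

Let S6 be the unknown flow. Total out = 2420 + S6.
xylene balance: 665.67 + 0.746·S6 = 0.379·(2420 + S6)
(0.746 − 0.379)·S6 = 0.379×2420 − 665.67 = 251.51
S6 = 251.51 / 0.367 = 685.31 t/h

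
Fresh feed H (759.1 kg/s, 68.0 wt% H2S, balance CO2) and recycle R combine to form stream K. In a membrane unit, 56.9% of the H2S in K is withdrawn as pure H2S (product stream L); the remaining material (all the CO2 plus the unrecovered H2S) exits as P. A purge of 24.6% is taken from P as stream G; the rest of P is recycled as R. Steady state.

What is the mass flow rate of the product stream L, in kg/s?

435.1 kg/s

H2S in K: m_A = 759.1×0.680 + (1−0.246)·(1−0.569)·m_A, so m_A = 516.19/0.6750 = 764.69 kg/s.
Product L = 0.569×764.69 = 435.11 kg/s.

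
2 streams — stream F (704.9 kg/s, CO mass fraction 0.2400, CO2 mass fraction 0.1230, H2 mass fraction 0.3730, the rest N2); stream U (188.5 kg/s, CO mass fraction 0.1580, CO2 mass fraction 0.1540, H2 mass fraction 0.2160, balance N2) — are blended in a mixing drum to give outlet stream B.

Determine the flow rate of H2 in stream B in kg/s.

H2 out = H2 in = 704.9×0.373 + 188.5×0.216 = 303.64 kg/s.

303.6 kg/s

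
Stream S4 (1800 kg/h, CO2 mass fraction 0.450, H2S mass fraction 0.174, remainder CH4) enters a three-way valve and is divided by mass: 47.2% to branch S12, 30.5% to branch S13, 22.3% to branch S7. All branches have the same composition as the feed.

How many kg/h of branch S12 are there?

849.6 kg/h

Branch S12 flow = 0.472×1800 = 849.6 kg/h.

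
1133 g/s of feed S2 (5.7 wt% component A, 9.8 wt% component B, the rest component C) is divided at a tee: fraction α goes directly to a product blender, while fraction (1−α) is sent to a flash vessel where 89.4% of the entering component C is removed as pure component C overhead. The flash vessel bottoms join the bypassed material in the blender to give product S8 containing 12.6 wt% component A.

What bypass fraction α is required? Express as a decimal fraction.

All 1133×0.057 = 64.581 g/s of component A reaches S8, so S8 = 64.581/0.126 = 512.55 g/s and vapour = 620.45 g/s.
The evaporator receives (1−α)·1133 of feed at 0.845 component C and removes 0.894 of that component C:
0.894×0.845×(1−α)×1133 = 620.45
(1−α) = 620.45/855.9 = 0.7249;  α = 0.2751.

0.275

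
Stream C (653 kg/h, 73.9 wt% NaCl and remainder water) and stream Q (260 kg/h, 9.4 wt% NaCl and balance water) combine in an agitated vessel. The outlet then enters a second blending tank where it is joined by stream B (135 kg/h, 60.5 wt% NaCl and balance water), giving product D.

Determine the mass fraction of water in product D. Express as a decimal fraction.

Overall, product flow = 1048 kg/h.
water in = 653×0.261 + 260×0.906 + 135×0.395 = 459.32 kg/h.
water fraction in D = 0.438.

0.438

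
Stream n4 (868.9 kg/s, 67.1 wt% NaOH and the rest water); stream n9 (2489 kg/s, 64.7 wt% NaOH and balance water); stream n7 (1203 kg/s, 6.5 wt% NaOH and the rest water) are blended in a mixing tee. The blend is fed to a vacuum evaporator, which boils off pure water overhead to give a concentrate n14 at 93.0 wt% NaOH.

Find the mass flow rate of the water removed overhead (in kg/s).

2118 kg/s

NaOH entering = 868.9×0.671 + 2489×0.647 + 1203×0.065 = 2271.6 kg/s.
All NaOH reports to n14, so n14 = 2271.6/0.930 = 2442.6 kg/s.
Total feed = 4560.9 kg/s; overhead = 4560.9 − 2442.6 = 2118.3 kg/s.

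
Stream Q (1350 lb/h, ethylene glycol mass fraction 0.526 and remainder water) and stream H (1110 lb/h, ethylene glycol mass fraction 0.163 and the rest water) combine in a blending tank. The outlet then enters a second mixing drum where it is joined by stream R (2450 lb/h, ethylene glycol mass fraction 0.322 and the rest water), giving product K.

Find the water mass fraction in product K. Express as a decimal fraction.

Overall, product flow = 4910 lb/h.
water in = 1350×0.474 + 1110×0.837 + 2450×0.678 = 3230.1 lb/h.
water fraction in K = 0.658.

0.658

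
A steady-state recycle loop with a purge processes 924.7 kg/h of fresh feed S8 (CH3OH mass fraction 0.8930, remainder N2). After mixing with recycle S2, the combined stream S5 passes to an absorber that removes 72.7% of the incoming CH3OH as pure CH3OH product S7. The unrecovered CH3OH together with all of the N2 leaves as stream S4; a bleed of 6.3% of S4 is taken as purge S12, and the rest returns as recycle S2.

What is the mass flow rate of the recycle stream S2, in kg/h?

1755 kg/h

N2 enters only via S8 and leaves only via the purge: 924.7×0.107 = 0.063×(N2 in S4), and the absorber passes all N2, so N2 in S5 = N2 in S4 = 1570.5 kg/h.
CH3OH in S5: m_A = 924.7×0.893 + (1−0.063)·(1−0.727)·m_A, so m_A = 825.76/0.7442 = 1109.6 kg/h.
S4 = (1−0.727)×1109.6 + 1570.5 = 1873.4 kg/h.
Recycle S2 = (1−0.063)×1873.4 = 1755.4 kg/h.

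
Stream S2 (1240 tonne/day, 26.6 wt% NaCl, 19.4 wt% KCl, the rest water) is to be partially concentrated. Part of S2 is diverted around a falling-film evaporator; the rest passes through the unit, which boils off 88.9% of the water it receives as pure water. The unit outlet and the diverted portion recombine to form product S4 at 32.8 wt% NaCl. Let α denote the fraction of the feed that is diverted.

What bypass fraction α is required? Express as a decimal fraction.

All 1240×0.266 = 329.84 tonne/day of NaCl reaches S4, so S4 = 329.84/0.328 = 1005.6 tonne/day and vapour = 234.39 tonne/day.
The evaporator receives (1−α)·1240 of feed at 0.540 water and removes 0.889 of that water:
0.889×0.540×(1−α)×1240 = 234.39
(1−α) = 234.39/595.27 = 0.3938;  α = 0.6062.

0.606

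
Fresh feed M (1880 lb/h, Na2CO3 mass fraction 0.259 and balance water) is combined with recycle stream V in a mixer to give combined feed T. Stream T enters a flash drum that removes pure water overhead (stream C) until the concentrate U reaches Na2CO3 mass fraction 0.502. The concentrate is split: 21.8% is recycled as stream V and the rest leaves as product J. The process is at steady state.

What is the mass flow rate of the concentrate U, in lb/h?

Overall Na2CO3 balance (none leaves overhead): Na2CO3 in fresh feed = Na2CO3 in product, i.e. 1880×0.259 = (1−0.218)·U·0.502.
U = 486.92/(0.502×0.782) = 1240.4 lb/h.

1240 lb/h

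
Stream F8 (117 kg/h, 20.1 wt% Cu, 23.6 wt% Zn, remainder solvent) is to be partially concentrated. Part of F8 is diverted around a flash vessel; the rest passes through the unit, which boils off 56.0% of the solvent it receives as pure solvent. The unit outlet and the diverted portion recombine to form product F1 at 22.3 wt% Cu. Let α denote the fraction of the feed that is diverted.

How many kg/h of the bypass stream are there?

All 117×0.201 = 23.517 kg/h of Cu reaches F1, so F1 = 23.517/0.223 = 105.46 kg/h and vapour = 11.543 kg/h.
The evaporator receives (1−α)·117 of feed at 0.563 solvent and removes 0.560 of that solvent:
0.560×0.563×(1−α)×117 = 11.543
(1−α) = 11.543/36.888 = 0.3129;  α = 0.6871.
Bypass flow = 0.6871×117 = 80.389 kg/h.

80.39 kg/h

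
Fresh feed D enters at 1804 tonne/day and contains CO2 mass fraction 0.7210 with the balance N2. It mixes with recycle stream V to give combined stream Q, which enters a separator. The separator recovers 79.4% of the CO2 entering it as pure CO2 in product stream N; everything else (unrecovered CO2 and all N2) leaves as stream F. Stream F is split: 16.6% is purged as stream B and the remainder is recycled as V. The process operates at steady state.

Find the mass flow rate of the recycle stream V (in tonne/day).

2799 tonne/day

N2 enters only via D and leaves only via the purge: 1804×0.279 = 0.166×(N2 in F), and the separator passes all N2, so N2 in Q = N2 in F = 3032 tonne/day.
CO2 in Q: m_A = 1804×0.721 + (1−0.166)·(1−0.794)·m_A, so m_A = 1300.7/0.8282 = 1570.5 tonne/day.
F = (1−0.794)×1570.5 + 3032 = 3355.5 tonne/day.
Recycle V = (1−0.166)×3355.5 = 2798.5 tonne/day.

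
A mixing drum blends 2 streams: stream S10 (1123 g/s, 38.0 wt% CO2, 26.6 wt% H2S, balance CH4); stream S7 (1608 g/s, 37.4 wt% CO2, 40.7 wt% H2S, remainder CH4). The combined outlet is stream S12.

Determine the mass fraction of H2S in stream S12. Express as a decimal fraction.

Total flow out = 1123 + 1608 = 2731 g/s.
H2S in = 1123×0.266 + 1608×0.407 = 953.17 g/s.
H2S mass fraction in S12 = 953.17/2731 = 0.3490.

0.3490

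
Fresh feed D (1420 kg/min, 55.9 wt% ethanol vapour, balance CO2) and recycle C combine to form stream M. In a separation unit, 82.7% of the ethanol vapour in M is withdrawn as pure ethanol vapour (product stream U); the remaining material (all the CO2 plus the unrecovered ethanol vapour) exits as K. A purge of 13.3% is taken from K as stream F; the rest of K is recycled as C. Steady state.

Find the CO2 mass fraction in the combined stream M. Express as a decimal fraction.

CO2 enters only via D and leaves only via the purge: 1420×0.441 = 0.133×(CO2 in K), and the separation unit passes all CO2, so CO2 in M = CO2 in K = 4708.4 kg/min.
ethanol vapour in M: m_A = 1420×0.559 + (1−0.133)·(1−0.827)·m_A, so m_A = 793.78/0.8500 = 933.85 kg/min.
M = 933.85 + 4708.4 = 5642.3 kg/min.
CO2 fraction in M = 4708.4/5642.3 = 0.8345.

0.8345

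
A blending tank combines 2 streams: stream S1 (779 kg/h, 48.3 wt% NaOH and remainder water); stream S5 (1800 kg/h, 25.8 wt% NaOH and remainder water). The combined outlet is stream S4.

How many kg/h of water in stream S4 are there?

water out = water in = 779×0.517 + 1800×0.742 = 1738.3 kg/h.

1738 kg/h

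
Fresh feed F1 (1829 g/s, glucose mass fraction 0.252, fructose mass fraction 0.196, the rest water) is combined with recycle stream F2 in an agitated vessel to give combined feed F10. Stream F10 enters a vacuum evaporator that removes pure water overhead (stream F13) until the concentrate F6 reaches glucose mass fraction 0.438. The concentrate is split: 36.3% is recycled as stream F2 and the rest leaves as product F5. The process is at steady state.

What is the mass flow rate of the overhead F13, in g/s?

Overall glucose balance (none leaves overhead): glucose in fresh feed = glucose in product, i.e. 1829×0.252 = (1−0.363)·F6·0.438.
F6 = 460.91/(0.438×0.637) = 1652 g/s.
Recycle F2 = 0.363×1652 = 599.66 g/s.
Combined feed F10 = 1829 + 599.66 = 2428.7 g/s.
Overhead F13 = F10 − F6 = 2428.7 − 1652 = 776.7 g/s.

776.7 g/s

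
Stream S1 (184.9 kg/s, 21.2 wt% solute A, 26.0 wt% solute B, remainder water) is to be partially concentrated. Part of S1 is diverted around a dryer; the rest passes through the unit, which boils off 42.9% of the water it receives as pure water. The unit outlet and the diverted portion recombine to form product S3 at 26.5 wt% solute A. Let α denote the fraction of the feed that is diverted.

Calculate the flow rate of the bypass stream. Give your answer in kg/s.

All 184.9×0.212 = 39.199 kg/s of solute A reaches S3, so S3 = 39.199/0.265 = 147.92 kg/s and vapour = 36.98 kg/s.
The evaporator receives (1−α)·184.9 of feed at 0.528 water and removes 0.429 of that water:
0.429×0.528×(1−α)×184.9 = 36.98
(1−α) = 36.98/41.882 = 0.8830;  α = 0.1170.
Bypass flow = 0.1170×184.9 = 21.642 kg/s.

21.64 kg/s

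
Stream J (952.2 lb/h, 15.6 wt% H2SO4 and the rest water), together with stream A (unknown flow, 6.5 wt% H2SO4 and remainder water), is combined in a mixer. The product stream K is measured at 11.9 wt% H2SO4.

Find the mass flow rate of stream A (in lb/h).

652.4 lb/h

Let A be the unknown flow. Total out = 952.2 + A.
H2SO4 balance: 148.54 + 0.065·A = 0.119·(952.2 + A)
(0.065 − 0.119)·A = 0.119×952.2 − 148.54 = -35.231
A = -35.231 / -0.054 = 652.43 lb/h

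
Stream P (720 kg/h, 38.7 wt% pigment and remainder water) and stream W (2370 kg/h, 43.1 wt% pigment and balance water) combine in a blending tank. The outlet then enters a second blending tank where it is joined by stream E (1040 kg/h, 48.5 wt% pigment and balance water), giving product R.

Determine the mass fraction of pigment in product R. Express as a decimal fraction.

0.437

Overall, product flow = 4130 kg/h.
pigment in = 720×0.387 + 2370×0.431 + 1040×0.485 = 1804.5 kg/h.
pigment fraction in R = 0.437.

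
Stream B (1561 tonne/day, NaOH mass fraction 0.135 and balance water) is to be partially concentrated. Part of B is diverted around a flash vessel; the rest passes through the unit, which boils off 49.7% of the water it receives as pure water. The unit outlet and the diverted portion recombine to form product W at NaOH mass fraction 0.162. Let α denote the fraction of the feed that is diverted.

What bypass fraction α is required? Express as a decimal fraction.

All 1561×0.135 = 210.74 tonne/day of NaOH reaches W, so W = 210.74/0.162 = 1300.8 tonne/day and vapour = 260.17 tonne/day.
The evaporator receives (1−α)·1561 of feed at 0.865 water and removes 0.497 of that water:
0.497×0.865×(1−α)×1561 = 260.17
(1−α) = 260.17/671.08 = 0.3877;  α = 0.6123.

0.612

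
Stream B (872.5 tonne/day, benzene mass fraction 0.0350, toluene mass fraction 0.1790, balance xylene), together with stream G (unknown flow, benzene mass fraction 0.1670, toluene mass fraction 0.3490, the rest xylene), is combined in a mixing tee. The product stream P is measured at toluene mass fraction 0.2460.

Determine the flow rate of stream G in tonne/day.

567.5 tonne/day

Let G be the unknown flow. Total out = 872.5 + G.
toluene balance: 156.18 + 0.349·G = 0.246·(872.5 + G)
(0.349 − 0.246)·G = 0.246×872.5 − 156.18 = 58.458
G = 58.458 / 0.103 = 567.55 tonne/day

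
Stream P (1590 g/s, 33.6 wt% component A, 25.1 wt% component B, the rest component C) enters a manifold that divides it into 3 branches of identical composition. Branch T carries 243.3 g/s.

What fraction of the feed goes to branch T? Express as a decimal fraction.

Fraction to T = 243.3/1590 = 0.1530.

0.153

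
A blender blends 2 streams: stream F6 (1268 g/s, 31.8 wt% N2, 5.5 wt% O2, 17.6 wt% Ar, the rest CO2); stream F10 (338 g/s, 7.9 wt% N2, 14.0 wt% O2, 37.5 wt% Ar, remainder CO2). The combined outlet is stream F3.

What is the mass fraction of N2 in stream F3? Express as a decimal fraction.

Total flow out = 1268 + 338 = 1606 g/s.
N2 in = 1268×0.318 + 338×0.079 = 429.93 g/s.
N2 mass fraction in F3 = 429.93/1606 = 0.268.

0.268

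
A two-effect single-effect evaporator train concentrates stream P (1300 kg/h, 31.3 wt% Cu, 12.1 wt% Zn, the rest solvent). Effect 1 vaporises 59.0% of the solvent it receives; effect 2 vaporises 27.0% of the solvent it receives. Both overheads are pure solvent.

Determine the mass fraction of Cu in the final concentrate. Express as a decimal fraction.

0.5187

solvent in feed = 1300×0.566 = 735.8 kg/h.
After stage 1: solvent left = (1−0.590)×735.8 = 301.68; stream total = 865.88 kg/h.
After stage 2: solvent left = (1−0.270)×301.68 = 220.22; final concentrate = 784.42 kg/h.
Cu fraction = 406.9/784.42 = 0.5187.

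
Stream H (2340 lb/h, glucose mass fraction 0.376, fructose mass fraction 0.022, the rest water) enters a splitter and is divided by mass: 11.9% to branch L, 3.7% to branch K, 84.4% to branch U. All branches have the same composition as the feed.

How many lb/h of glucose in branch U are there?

742.6 lb/h

Branch U total = 0.844×2340 = 1975 lb/h.
glucose in U = 0.376×1975 = 742.58 lb/h.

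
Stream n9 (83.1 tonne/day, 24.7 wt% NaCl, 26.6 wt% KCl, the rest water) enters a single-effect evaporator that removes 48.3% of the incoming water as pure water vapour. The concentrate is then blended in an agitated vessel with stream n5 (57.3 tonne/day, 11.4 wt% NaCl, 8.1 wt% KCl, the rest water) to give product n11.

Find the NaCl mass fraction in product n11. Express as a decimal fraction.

0.2239

Vapour removed = 0.483×0.487×83.1 = 19.547 tonne/day; concentrate = 63.553 tonne/day.
NaCl reaching the mixer = 20.526 (from concentrate) + 57.3×0.114 = 27.058 tonne/day.
Product flow = 63.553 + 57.3 = 120.85 tonne/day; NaCl fraction = 0.2239.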